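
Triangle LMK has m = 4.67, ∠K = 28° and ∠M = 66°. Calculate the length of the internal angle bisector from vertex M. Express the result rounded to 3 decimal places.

t_M ≈ 2.737

The third angle is ∠L = 180° − ∠M − ∠K = 86.00°.
Law of sines: l = m·sin L/sin M ≈ 5.0995.
Law of sines: k = m·sin K/sin M ≈ 2.3999.
The bisector from M has length 2·k·l·cos(∠M/2)/(k+l) ≈ 2.7373.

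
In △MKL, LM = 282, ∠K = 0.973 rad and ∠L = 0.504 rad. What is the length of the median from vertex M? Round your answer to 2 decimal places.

156.50

The third angle is ∠M = π − ∠K − ∠L = 1.665 rad.
Law of sines: KL = LM·sin M/sin K ≈ 339.67.
Law of sines: MK = LM·sin L/sin K ≈ 164.76.
Median from M: ½√(2·LM² + 2·MK² − KL²) ≈ 156.5.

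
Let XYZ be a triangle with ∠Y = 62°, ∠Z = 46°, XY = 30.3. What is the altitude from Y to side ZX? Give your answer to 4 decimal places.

h_Y ≈ 28.8170

The third angle is ∠X = 180° − ∠Y − ∠Z = 72.00°.
Law of sines: YZ = XY·sin X/sin Z ≈ 40.06.
Law of sines: ZX = XY·sin Y/sin Z ≈ 37.191.
Area = ½·XY·YZ·sin Y ≈ 535.87.
The altitude from Y has length 2·area/ZX ≈ 28.817.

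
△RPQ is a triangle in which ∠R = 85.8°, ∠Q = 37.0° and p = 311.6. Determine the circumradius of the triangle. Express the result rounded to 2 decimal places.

185.35

The third angle is ∠P = 180° − ∠Q − ∠R = 57.20°.
Law of sines: r = p·sin R/sin P ≈ 369.71.
Law of sines: q = p·sin Q/sin P ≈ 223.09.
Circumradius = p/(2 sin P) ≈ 185.35.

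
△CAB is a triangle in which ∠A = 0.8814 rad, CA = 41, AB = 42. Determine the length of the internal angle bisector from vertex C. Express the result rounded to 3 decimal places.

By the law of cosines, BC² = CA² + AB² − 2·CA·AB·cos A = 1254.4, so BC ≈ 35.417.
Law of cosines again: cos C = (BC² + CA² − AB²)/(2·BC·CA) ≈ 0.40334, so ∠C ≈ 1.1556 rad.
The bisector from C has length 2·BC·CA·cos(∠C/2)/(BC+CA) ≈ 31.835.

t_C ≈ 31.835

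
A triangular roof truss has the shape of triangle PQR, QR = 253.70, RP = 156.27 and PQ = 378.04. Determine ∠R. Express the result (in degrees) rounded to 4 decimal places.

By the law of cosines, cos R = (QR² + RP² − PQ²) / (2·QR·RP) ≈ -0.68267, so ∠R ≈ 133.05°.

∠R ≈ 133.0530°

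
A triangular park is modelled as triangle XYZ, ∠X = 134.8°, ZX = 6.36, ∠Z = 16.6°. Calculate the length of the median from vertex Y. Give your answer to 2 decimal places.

m_Y ≈ 6.44

The third angle is ∠Y = 180° − ∠Z − ∠X = 28.60°.
Law of sines: YZ = ZX·sin X/sin Y ≈ 9.4275.
Law of sines: XY = ZX·sin Z/sin Y ≈ 3.7957.
Median from Y: ½√(2·XY² + 2·YZ² − ZX²) ≈ 6.4444.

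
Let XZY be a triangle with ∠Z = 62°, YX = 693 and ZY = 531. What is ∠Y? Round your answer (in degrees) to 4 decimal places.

Law of sines: sin X = ZY·sin Z/YX ≈ 0.67654.
Since YX ≥ ZY, only the acute value applies: ∠X ≈ 42.57°.
Then ∠Y = 180° − ∠Z − ∠X ≈ 75.43°.

∠Y ≈ 75.4258°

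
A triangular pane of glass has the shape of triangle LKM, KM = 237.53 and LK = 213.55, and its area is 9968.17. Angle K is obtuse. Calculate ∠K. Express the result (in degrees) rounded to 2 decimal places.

From area = ½·LK·KM·sin K, we get sin K = 2·area/(LK·KM) ≈ 0.39303.
Taking the obtuse solution, ∠K ≈ 156.86°.

156.86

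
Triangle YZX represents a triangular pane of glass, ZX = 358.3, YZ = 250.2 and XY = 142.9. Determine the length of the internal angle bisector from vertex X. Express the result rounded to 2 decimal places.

t_X ≈ 196.07

By the law of cosines, cos X = (ZX² + XY² − YZ²) / (2·ZX·XY) ≈ 0.84177, so ∠X ≈ 0.570 rad.
The bisector from X has length 2·ZX·XY·cos(∠X/2)/(ZX+XY) ≈ 196.07.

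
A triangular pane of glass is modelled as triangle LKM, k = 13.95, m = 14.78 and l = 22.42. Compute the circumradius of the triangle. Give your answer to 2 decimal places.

11.48

By the law of cosines, cos L = (k² + m² − l²) / (2·k·m) ≈ -0.21730, so ∠L ≈ 102.55°.
Circumradius = l/(2 sin L) ≈ 11.484.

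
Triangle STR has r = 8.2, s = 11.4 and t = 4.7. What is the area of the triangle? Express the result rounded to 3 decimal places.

area ≈ 16.376

Semiperimeter p = (11.4 + 4.7 + 8.2)/2 = 12.15.
Heron's formula: area = √(12.15·0.75·7.45·3.95) ≈ 16.376.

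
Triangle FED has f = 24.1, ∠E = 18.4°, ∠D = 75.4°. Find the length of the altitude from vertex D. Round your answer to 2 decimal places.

h_D ≈ 7.61

The third angle is ∠F = 180° − ∠E − ∠D = 86.20°.
Law of sines: e = f·sin E/sin F ≈ 7.6239.
Law of sines: d = f·sin D/sin F ≈ 23.373.
Area = ½·f·e·sin D ≈ 88.902.
The altitude from D has length 2·area/d ≈ 7.6071.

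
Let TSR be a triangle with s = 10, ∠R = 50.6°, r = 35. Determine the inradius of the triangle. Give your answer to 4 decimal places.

3.6595

Law of sines: sin S = s·sin R/r ≈ 0.22078.
Since r ≥ s, only the acute value applies: ∠S ≈ 12.75°.
Then ∠T = 180° − ∠R − ∠S ≈ 116.65°.
Law of sines gives t = r·sin T/sin R ≈ 40.484.
Area = ½·r·s·sin T ≈ 156.42.
Semiperimeter p = (40.484+10+35)/2 = 42.742.
Inradius = area/p = 156.42/42.742 ≈ 3.6595.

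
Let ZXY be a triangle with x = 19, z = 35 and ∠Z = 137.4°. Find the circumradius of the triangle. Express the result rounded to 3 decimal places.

Law of sines: sin X = x·sin Z/z ≈ 0.36745.
Since z ≥ x, only the acute value applies: ∠X ≈ 21.56°.
Then ∠Y = 180° − ∠Z − ∠X ≈ 21.04°.
Law of sines gives y = z·sin Y/sin Z ≈ 18.566.
Circumradius = z/(2 sin Z) ≈ 25.854.

R ≈ 25.854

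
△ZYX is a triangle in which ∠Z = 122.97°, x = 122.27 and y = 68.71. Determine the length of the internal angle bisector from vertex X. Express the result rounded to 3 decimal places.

By the law of cosines, z² = y² + x² − 2·y·x·cos Z = 28815, so z ≈ 169.75.
Law of cosines again: cos X = (z² + y² − x²)/(2·z·y) ≈ 0.79676, so ∠X ≈ 37.18°.
The bisector from X has length 2·z·y·cos(∠X/2)/(z+y) ≈ 92.72.

92.720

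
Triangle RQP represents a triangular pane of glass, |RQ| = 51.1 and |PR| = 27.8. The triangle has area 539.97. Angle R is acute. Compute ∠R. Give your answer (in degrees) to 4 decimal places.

From area = ½·|PR|·|RQ|·sin R, we get sin R = 2·area/(|PR|·|RQ|) ≈ 0.76021.
Taking the acute solution, ∠R ≈ 49.48°.

49.4828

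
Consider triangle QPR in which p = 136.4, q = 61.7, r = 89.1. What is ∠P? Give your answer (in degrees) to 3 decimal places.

By the law of cosines, cos P = (r² + q² − p²) / (2·r·q) ≈ -0.62386, so ∠P ≈ 128.60°.

∠P ≈ 128.598°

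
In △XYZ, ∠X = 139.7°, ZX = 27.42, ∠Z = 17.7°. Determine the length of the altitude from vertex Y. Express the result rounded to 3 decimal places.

h_Y ≈ 14.031

The third angle is ∠Y = 180° − ∠Z − ∠X = 22.60°.
Law of sines: YZ = ZX·sin X/sin Y ≈ 46.149.
Law of sines: XY = ZX·sin Z/sin Y ≈ 21.693.
Area = ½·ZX·YZ·sin Z ≈ 192.36.
The altitude from Y has length 2·area/ZX ≈ 14.031.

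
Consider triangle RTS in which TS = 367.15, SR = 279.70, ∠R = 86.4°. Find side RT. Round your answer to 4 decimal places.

256.0483

Law of sines: sin T = SR·sin R/TS ≈ 0.76031.
Since TS ≥ SR, only the acute value applies: ∠T ≈ 49.49°.
Then ∠S = 180° − ∠R − ∠T ≈ 44.11°.
Law of sines gives RT = TS·sin S/sin R ≈ 256.05.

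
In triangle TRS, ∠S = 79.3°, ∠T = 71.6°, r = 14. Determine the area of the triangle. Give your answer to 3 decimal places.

The third angle is ∠R = 180° − ∠S − ∠T = 29.10°.
Law of sines: t = r·sin T/sin R ≈ 27.315.
Law of sines: s = r·sin S/sin R ≈ 28.286.
Area = ½·r·t·sin S ≈ 187.88.

187.881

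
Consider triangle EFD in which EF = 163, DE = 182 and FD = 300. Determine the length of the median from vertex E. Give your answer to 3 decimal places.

Median from E: ½√(2·DE² + 2·EF² − FD²) ≈ 85.712.

m_E ≈ 85.712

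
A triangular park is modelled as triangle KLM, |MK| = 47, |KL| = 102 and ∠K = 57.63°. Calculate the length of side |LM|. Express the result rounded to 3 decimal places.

By the law of cosines, |LM|² = |MK|² + |KL|² − 2·|MK|·|KL|·cos K = 7479.7, so |LM| ≈ 86.485.

86.485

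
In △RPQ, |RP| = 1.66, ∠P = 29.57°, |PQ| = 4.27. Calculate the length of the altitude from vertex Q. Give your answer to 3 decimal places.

2.107

By the law of cosines, |QR|² = |RP|² + |PQ|² − 2·|RP|·|PQ|·cos P = 8.6585, so |QR| ≈ 2.9425.
Area = ½·|RP|·|PQ|·sin P ≈ 1.749.
The altitude from Q has length 2·area/|RP| ≈ 2.1072.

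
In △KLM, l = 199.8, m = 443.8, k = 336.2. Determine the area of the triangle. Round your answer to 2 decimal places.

31733.28

Semiperimeter s = (336.2 + 199.8 + 443.8)/2 = 489.9.
Heron's formula: area = √(489.9·153.7·290.1·46.1) ≈ 31733.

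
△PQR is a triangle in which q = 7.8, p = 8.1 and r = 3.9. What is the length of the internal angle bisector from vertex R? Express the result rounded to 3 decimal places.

7.706

By the law of cosines, cos R = (p² + q² − r²) / (2·p·q) ≈ 0.88034, so ∠R ≈ 28.32°.
The bisector from R has length 2·p·q·cos(∠R/2)/(p+q) ≈ 7.7058.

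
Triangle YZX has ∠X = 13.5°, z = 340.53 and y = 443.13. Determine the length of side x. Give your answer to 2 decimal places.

By the law of cosines, x² = y² + z² − 2·y·z·cos X = 18865, so x ≈ 137.35.

137.35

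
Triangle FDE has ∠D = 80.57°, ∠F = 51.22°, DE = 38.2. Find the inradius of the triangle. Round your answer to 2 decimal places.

The third angle is ∠E = 180° − ∠F − ∠D = 48.21°.
Law of sines: EF = DE·sin D/sin F ≈ 48.34.
Law of sines: FD = DE·sin E/sin F ≈ 36.536.
Area = ½·DE·EF·sin E ≈ 688.4.
Semiperimeter s = (38.2+48.34+36.536)/2 = 61.538.
Inradius = area/s = 688.4/61.538 ≈ 11.187.

r ≈ 11.19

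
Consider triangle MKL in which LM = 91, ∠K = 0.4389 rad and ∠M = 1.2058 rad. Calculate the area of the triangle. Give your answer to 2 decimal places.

The third angle is ∠L = π − ∠M − ∠K = 1.4969 rad.
Law of sines: KL = LM·sin M/sin K ≈ 200.04.
Law of sines: MK = LM·sin L/sin K ≈ 213.56.
Area = ½·LM·KL·sin L ≈ 9076.9.

9076.93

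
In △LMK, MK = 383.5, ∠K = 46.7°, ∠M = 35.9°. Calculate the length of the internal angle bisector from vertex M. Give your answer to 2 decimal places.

t_M ≈ 308.84

The third angle is ∠L = 180° − ∠M − ∠K = 97.40°.
Law of sines: KL = MK·sin M/sin L ≈ 226.76.
Law of sines: LM = MK·sin K/sin L ≈ 281.44.
The bisector from M has length 2·LM·MK·cos(∠M/2)/(LM+MK) ≈ 308.84.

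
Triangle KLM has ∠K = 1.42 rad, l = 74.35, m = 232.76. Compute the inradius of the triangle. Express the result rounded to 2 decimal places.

By the law of cosines, k² = l² + m² − 2·l·m·cos K = 54506, so k ≈ 233.46.
Area = ½·l·m·sin K ≈ 8554.7.
Semiperimeter s = (233.46+74.35+232.76)/2 = 270.29.
Inradius = area/s = 8554.7/270.29 ≈ 31.65.

31.65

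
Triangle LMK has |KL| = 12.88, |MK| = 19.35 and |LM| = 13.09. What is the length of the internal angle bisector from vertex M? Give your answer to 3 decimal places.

By the law of cosines, cos M = (|LM|² + |MK|² − |KL|²) / (2·|LM|·|MK|) ≈ 0.74988, so ∠M ≈ 0.723 rad.
The bisector from M has length 2·|LM|·|MK|·cos(∠M/2)/(|LM|+|MK|) ≈ 14.607.

t_M ≈ 14.607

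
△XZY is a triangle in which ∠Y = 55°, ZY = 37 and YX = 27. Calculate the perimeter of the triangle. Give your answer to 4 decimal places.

By the law of cosines, XZ² = ZY² + YX² − 2·ZY·YX·cos Y = 951.99, so XZ ≈ 30.854.
Semiperimeter s = (37+27+30.854)/2 = 47.427.
Perimeter = 37 + 27 + 30.854 = 94.854.

94.8544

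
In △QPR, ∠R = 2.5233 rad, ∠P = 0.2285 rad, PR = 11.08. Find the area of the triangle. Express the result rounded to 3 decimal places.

The third angle is ∠Q = π − ∠P − ∠R = 0.3898 rad.
Law of sines: RQ = PR·sin P/sin Q ≈ 6.6048.
Law of sines: QP = PR·sin R/sin Q ≈ 16.901.
Area = ½·PR·RQ·sin R ≈ 21.21.

21.210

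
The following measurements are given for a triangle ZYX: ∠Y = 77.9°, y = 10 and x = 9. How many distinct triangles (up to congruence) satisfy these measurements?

1

x·sin Y = 9·sin(77.9°) ≈ 8.8.
Since y ≥ x, exactly one triangle exists.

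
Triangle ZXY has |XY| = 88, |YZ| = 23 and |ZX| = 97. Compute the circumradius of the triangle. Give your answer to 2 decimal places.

R ≈ 50.53

By the law of cosines, cos Z = (|YZ|² + |ZX|² − |XY|²) / (2·|YZ|·|ZX|) ≈ 0.49171, so ∠Z ≈ 1.057 rad.
Circumradius = |XY|/(2 sin Z) ≈ 50.531.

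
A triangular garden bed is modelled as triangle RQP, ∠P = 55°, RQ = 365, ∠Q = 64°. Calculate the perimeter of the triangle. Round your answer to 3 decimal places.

perimeter ≈ 1155.203

The third angle is ∠R = 180° − ∠Q − ∠P = 61.00°.
Law of sines: QP = RQ·sin R/sin P ≈ 389.72.
Law of sines: PR = RQ·sin Q/sin P ≈ 400.49.
Semiperimeter s = (389.72+400.49+365)/2 = 577.6.
Perimeter = 389.72 + 400.49 + 365 = 1155.2.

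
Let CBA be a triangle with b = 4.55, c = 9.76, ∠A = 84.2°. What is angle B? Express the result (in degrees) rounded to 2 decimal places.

By the law of cosines, a² = c² + b² − 2·c·b·cos A = 106.98, so a ≈ 10.343.
Law of cosines again: cos B = (a² + c² − b²)/(2·a·c) ≈ 0.89915, so ∠B ≈ 25.95°.

∠B ≈ 25.95°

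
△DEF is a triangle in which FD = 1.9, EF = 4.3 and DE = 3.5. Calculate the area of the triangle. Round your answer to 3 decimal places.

area ≈ 3.259

Semiperimeter s = (4.3 + 1.9 + 3.5)/2 = 4.85.
Heron's formula: area = √(4.85·0.55·2.95·1.35) ≈ 3.2593.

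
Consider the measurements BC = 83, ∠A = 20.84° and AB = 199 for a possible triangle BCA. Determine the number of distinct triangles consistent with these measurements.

2

AB·sin A = 199·sin(20.84°) ≈ 70.8.
Since AB sin A < BC < AB (70.8 < 83 < 199), two triangles exist.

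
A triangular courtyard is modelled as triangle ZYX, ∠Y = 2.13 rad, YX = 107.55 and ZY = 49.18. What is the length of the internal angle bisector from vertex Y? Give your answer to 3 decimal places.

By the law of cosines, XZ² = ZY² + YX² − 2·ZY·YX·cos Y = 19598, so XZ ≈ 139.99.
The bisector from Y has length 2·ZY·YX·cos(∠Y/2)/(ZY+YX) ≈ 32.702.

32.702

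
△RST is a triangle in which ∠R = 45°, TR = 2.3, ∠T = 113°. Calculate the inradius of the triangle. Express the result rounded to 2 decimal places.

The third angle is ∠S = 180° − ∠T − ∠R = 22.00°.
Law of sines: ST = TR·sin R/sin S ≈ 4.3415.
Law of sines: RS = TR·sin T/sin S ≈ 5.6517.
Area = ½·TR·ST·sin T ≈ 4.5958.
Semiperimeter s = (4.3415+2.3+5.6517)/2 = 6.1466.
Inradius = area/s = 4.5958/6.1466 ≈ 0.7477.

r ≈ 0.75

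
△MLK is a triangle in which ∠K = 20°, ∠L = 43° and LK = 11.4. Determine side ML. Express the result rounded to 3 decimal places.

The third angle is ∠M = 180° − ∠L − ∠K = 117.00°.
Law of sines: ML = LK·sin K/sin M ≈ 4.376.

4.376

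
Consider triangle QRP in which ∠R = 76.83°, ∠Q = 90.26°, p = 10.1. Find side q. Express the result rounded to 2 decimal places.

The third angle is ∠P = 180° − ∠Q − ∠R = 12.91°.
Law of sines: q = p·sin Q/sin P ≈ 45.206.

45.21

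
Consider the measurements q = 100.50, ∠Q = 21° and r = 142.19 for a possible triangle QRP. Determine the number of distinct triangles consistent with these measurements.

2

r·sin Q = 142.19·sin(21°) ≈ 50.96.
Since r sin Q < q < r (50.96 < 100.50 < 142.19), two triangles exist.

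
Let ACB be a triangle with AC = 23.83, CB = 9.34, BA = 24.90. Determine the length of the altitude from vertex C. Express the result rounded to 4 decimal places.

8.9108

Semiperimeter s = (9.34 + 24.9 + 23.83)/2 = 29.035.
Heron's formula: area = √(29.035·19.695·4.135·5.205) ≈ 110.94.
The altitude from C has length 2·area/BA ≈ 8.9108.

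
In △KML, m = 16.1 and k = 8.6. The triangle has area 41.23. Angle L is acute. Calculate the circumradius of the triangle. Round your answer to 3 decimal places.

R ≈ 8.834

From area = ½·k·m·sin L, we get sin L = 2·area/(k·m) ≈ 0.59555.
Taking the acute solution, ∠L ≈ 36.55°.
Law of cosines then gives l ≈ 10.522.
Circumradius = l/(2 sin L) ≈ 8.8339.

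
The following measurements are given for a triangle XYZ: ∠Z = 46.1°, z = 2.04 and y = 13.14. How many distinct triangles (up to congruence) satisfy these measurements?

0

y·sin Z = 13.14·sin(46.1°) ≈ 9.468.
Since z = 2.04 < 9.468 = y sin Z, no triangle exists.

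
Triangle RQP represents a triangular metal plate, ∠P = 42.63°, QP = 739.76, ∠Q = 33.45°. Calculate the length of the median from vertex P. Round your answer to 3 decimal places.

The third angle is ∠R = 180° − ∠Q − ∠P = 103.92°.
Law of sines: PR = QP·sin Q/sin R ≈ 420.1.
Law of sines: RQ = QP·sin P/sin R ≈ 516.17.
Median from P: ½√(2·QP² + 2·PR² − RQ²) ≈ 543.38.

m_P ≈ 543.375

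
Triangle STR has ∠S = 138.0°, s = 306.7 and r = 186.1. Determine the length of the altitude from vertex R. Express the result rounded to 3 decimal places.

Law of sines: sin R = r·sin S/s ≈ 0.40602.
Since s ≥ r, only the acute value applies: ∠R ≈ 23.95°.
Then ∠T = 180° − ∠S − ∠R ≈ 18.05°.
Law of sines gives t = s·sin T/sin S ≈ 141.98.
Area = ½·s·r·sin T ≈ 8840.3.
The altitude from R has length 2·area/r ≈ 95.005.

h_R ≈ 95.005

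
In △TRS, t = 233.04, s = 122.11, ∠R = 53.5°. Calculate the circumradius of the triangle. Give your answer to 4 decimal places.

116.9715

By the law of cosines, r² = s² + t² − 2·s·t·cos R = 35365, so r ≈ 188.06.
Area = ½·s·t·sin R ≈ 11437.
Circumradius = r/(2 sin R) ≈ 116.97.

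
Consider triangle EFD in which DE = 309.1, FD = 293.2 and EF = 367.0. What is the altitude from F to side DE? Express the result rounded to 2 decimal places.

Semiperimeter s = (293.2 + 309.1 + 367)/2 = 484.65.
Heron's formula: area = √(484.65·191.45·175.55·117.65) ≈ 43776.
The altitude from F has length 2·area/DE ≈ 283.25.

h_F ≈ 283.25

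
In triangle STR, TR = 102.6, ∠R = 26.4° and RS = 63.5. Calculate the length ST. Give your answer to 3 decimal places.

By the law of cosines, ST² = TR² + RS² − 2·TR·RS·cos R = 2887.7, so ST ≈ 53.737.

53.737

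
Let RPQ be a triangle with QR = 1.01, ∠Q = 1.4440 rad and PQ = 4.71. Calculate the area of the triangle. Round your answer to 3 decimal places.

2.359

Area = ½·PQ·QR·sin Q ≈ 2.3595.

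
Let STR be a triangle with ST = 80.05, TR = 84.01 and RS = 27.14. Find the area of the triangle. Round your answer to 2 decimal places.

area ≈ 1086.06

Semiperimeter s = (84.01 + 27.14 + 80.05)/2 = 95.6.
Heron's formula: area = √(95.6·11.59·68.46·15.55) ≈ 1086.1.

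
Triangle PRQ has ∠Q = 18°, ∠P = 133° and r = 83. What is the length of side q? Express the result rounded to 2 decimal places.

The third angle is ∠R = 180° − ∠Q − ∠P = 29.00°.
Law of sines: q = r·sin Q/sin R ≈ 52.904.

52.90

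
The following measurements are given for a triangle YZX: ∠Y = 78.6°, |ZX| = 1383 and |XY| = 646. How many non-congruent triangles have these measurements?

|XY|·sin Y = 646·sin(78.6°) ≈ 633.3.
Since |ZX| ≥ |XY|, exactly one triangle exists.

1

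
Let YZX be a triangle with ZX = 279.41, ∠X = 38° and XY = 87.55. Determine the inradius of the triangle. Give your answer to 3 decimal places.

By the law of cosines, YZ² = ZX² + XY² − 2·ZX·XY·cos X = 47182, so YZ ≈ 217.21.
Area = ½·ZX·XY·sin X ≈ 7530.3.
Semiperimeter s = (279.41+87.55+217.21)/2 = 292.09.
Inradius = area/s = 7530.3/292.09 ≈ 25.781.

r ≈ 25.781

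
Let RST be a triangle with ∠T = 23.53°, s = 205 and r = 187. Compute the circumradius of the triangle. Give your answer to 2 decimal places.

102.51

By the law of cosines, t² = r² + s² − 2·r·s·cos T = 6699, so t ≈ 81.848.
Area = ½·r·s·sin T ≈ 7652.2.
Circumradius = t/(2 sin T) ≈ 102.51.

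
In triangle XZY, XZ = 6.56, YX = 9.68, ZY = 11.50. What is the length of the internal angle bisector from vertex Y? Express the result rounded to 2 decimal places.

10.03

By the law of cosines, cos Y = (ZY² + YX² − XZ²) / (2·ZY·YX) ≈ 0.82159, so ∠Y ≈ 34.76°.
The bisector from Y has length 2·ZY·YX·cos(∠Y/2)/(ZY+YX) ≈ 10.032.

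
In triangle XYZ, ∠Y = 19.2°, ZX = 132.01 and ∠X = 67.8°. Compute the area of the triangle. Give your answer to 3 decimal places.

area ≈ 24497.317

The third angle is ∠Z = 180° − ∠X − ∠Y = 93.00°.
Law of sines: YZ = ZX·sin X/sin Y ≈ 371.65.
Law of sines: XY = ZX·sin Z/sin Y ≈ 400.86.
Area = ½·ZX·YZ·sin Z ≈ 24497.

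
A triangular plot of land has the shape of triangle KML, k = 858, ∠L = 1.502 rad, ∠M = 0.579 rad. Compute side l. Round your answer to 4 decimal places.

The third angle is ∠K = π − ∠M − ∠L = 1.061 rad.
Law of sines: l = k·sin L/sin K ≈ 980.89.

980.8918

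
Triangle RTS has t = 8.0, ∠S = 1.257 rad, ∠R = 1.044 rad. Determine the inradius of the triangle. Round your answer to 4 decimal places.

2.5688

The third angle is ∠T = π − ∠S − ∠R = 0.841 rad.
Law of sines: r = t·sin R/sin T ≈ 9.2819.
Law of sines: s = t·sin S/sin T ≈ 10.213.
Area = ½·t·r·sin S ≈ 35.315.
Semiperimeter p = (9.2819+8+10.213)/2 = 13.748.
Inradius = area/p = 35.315/13.748 ≈ 2.5688.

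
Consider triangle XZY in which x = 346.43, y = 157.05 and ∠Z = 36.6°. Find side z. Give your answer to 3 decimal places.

By the law of cosines, z² = y² + x² − 2·y·x·cos Z = 57321, so z ≈ 239.42.

239.418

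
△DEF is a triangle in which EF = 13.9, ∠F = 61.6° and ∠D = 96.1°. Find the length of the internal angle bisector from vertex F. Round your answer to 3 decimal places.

6.596

The third angle is ∠E = 180° − ∠F − ∠D = 22.30°.
Law of sines: FD = EF·sin E/sin D ≈ 5.3045.
Law of sines: DE = EF·sin F/sin D ≈ 12.297.
The bisector from F has length 2·EF·FD·cos(∠F/2)/(EF+FD) ≈ 6.5957.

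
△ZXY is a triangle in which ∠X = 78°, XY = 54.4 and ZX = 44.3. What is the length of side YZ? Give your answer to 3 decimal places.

By the law of cosines, YZ² = ZX² + XY² − 2·ZX·XY·cos X = 3919.7, so YZ ≈ 62.608.

62.608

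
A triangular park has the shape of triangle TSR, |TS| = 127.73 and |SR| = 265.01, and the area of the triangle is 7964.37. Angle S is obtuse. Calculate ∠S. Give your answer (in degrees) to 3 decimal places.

From area = ½·|TS|·|SR|·sin S, we get sin S = 2·area/(|TS|·|SR|) ≈ 0.47057.
Taking the obtuse solution, ∠S ≈ 151.93°.

∠S ≈ 151.929°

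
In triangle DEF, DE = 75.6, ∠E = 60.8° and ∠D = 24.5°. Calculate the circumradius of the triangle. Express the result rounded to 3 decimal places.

R ≈ 37.928

The third angle is ∠F = 180° − ∠D − ∠E = 94.70°.
Law of sines: EF = DE·sin D/sin F ≈ 31.457.
Law of sines: FD = DE·sin E/sin F ≈ 66.216.
Circumradius = DE/(2 sin F) ≈ 37.928.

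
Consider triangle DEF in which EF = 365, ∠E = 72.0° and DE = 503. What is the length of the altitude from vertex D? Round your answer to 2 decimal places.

By the law of cosines, FD² = DE² + EF² − 2·DE·EF·cos E = 2.7277e+05, so FD ≈ 522.27.
Area = ½·DE·EF·sin E ≈ 87305.
The altitude from D has length 2·area/EF ≈ 478.38.

h_D ≈ 478.38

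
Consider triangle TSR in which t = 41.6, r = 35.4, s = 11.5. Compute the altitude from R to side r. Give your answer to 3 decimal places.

Semiperimeter p = (41.6 + 11.5 + 35.4)/2 = 44.25.
Heron's formula: area = √(44.25·2.65·32.75·8.85) ≈ 184.36.
The altitude from R has length 2·area/r ≈ 10.416.

10.416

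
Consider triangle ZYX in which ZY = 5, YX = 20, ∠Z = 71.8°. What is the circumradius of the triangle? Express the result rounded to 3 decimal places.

10.527

Law of sines: sin X = ZY·sin Z/YX ≈ 0.23749.
Since YX ≥ ZY, only the acute value applies: ∠X ≈ 13.74°.
Then ∠Y = 180° − ∠Z − ∠X ≈ 94.46°.
Law of sines gives XZ = YX·sin Y/sin Z ≈ 20.989.
Circumradius = YX/(2 sin Z) ≈ 10.527.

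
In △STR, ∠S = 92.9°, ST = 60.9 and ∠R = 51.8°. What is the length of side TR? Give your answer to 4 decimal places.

77.3958

The third angle is ∠T = 180° − ∠R − ∠S = 35.30°.
Law of sines: TR = ST·sin S/sin R ≈ 77.396.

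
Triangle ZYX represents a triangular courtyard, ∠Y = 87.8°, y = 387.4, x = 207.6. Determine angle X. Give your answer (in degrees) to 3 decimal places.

Law of sines: sin X = x·sin Y/y ≈ 0.53549.
Since y ≥ x, only the acute value applies: ∠X ≈ 32.38°.
Then ∠Z = 180° − ∠Y − ∠X ≈ 59.82°.

∠X ≈ 32.377°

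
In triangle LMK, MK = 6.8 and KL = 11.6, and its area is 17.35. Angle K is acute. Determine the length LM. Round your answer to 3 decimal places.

6.255

From area = ½·MK·KL·sin K, we get sin K = 2·area/(MK·KL) ≈ 0.43991.
Taking the acute solution, ∠K ≈ 26.10°.
Law of cosines then gives LM ≈ 6.255.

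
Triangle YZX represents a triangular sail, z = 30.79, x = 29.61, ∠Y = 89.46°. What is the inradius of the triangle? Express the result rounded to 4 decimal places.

r ≈ 8.8582

By the law of cosines, y² = z² + x² − 2·z·x·cos Y = 1807.6, so y ≈ 42.516.
Area = ½·z·x·sin Y ≈ 455.83.
Semiperimeter s = (42.516+30.79+29.61)/2 = 51.458.
Inradius = area/s = 455.83/51.458 ≈ 8.8582.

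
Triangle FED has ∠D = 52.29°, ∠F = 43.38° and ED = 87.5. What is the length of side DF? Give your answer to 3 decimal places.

The third angle is ∠E = 180° − ∠D − ∠F = 84.33°.
Law of sines: DF = ED·sin E/sin F ≈ 126.77.

126.773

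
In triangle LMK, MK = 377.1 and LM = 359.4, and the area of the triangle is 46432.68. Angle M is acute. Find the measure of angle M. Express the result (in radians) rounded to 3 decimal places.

From area = ½·LM·MK·sin M, we get sin M = 2·area/(LM·MK) ≈ 0.68520.
Taking the acute solution, ∠M ≈ 0.755 rad.

∠M ≈ 0.755 rad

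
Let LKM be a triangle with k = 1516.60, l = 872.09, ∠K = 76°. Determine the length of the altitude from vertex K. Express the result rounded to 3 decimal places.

Law of sines: sin L = l·sin K/k ≈ 0.55795.
Since k ≥ l, only the acute value applies: ∠L ≈ 33.91°.
Then ∠M = 180° − ∠K − ∠L ≈ 70.09°.
Law of sines gives m = k·sin M/sin K ≈ 1469.6.
Area = ½·k·l·sin M ≈ 6.2176e+05.
The altitude from K has length 2·area/k ≈ 819.94.

819.943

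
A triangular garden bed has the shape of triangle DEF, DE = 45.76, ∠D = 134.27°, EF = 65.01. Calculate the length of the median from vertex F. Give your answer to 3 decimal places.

Law of sines: sin F = DE·sin D/EF ≈ 0.50403.
Since EF ≥ DE, only the acute value applies: ∠F ≈ 30.27°.
Then ∠E = 180° − ∠D − ∠F ≈ 15.46°.
Law of sines gives FD = EF·sin E/sin D ≈ 24.206.
Median from F: ½√(2·EF² + 2·FD² − DE²) ≈ 43.389.

43.389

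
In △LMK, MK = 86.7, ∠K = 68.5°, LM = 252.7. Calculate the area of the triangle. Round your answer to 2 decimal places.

10940.67

Law of sines: sin L = MK·sin K/LM ≈ 0.31922.
Since LM ≥ MK, only the acute value applies: ∠L ≈ 18.62°.
Then ∠M = 180° − ∠K − ∠L ≈ 92.88°.
Law of sines gives KL = LM·sin M/sin K ≈ 271.25.
Area = ½·LM·MK·sin M ≈ 10941.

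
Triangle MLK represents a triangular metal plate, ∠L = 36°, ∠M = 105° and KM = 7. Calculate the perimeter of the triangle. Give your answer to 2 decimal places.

perimeter ≈ 26.00

The third angle is ∠K = 180° − ∠M − ∠L = 39.00°.
Law of sines: LK = KM·sin M/sin L ≈ 11.503.
Law of sines: ML = KM·sin K/sin L ≈ 7.4946.
Semiperimeter s = (11.503+7+7.4946)/2 = 12.999.
Perimeter = 11.503 + 7 + 7.4946 = 25.998.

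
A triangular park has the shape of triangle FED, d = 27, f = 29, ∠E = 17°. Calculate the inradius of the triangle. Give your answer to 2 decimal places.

By the law of cosines, e² = d² + f² − 2·d·f·cos E = 72.427, so e ≈ 8.5104.
Area = ½·d·f·sin E ≈ 114.46.
Semiperimeter s = (29+8.5104+27)/2 = 32.255.
Inradius = area/s = 114.46/32.255 ≈ 3.5487.

3.55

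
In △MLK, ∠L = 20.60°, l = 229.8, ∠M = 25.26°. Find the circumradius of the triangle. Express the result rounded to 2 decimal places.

326.57

The third angle is ∠K = 180° − ∠M − ∠L = 134.14°.
Law of sines: m = l·sin M/sin L ≈ 278.71.
Law of sines: k = l·sin K/sin L ≈ 468.72.
Circumradius = l/(2 sin L) ≈ 326.57.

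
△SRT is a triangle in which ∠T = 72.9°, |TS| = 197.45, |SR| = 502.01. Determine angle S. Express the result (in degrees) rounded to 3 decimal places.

∠S ≈ 85.018°

Law of sines: sin R = |TS|·sin T/|SR| ≈ 0.37593.
Since |SR| ≥ |TS|, only the acute value applies: ∠R ≈ 22.08°.
Then ∠S = 180° − ∠T − ∠R ≈ 85.02°.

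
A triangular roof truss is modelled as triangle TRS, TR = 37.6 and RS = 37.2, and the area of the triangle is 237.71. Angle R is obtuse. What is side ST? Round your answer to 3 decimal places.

73.678

From area = ½·TR·RS·sin R, we get sin R = 2·area/(TR·RS) ≈ 0.33990.
Taking the obtuse solution, ∠R ≈ 160.13°.
Law of cosines then gives ST ≈ 73.678.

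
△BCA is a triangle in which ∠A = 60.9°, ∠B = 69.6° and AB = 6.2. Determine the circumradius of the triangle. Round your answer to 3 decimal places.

The third angle is ∠C = 180° − ∠A − ∠B = 49.50°.
Law of sines: CA = AB·sin B/sin C ≈ 7.6422.
Law of sines: BC = AB·sin A/sin C ≈ 7.1243.
Circumradius = AB/(2 sin C) ≈ 4.0768.

R ≈ 4.077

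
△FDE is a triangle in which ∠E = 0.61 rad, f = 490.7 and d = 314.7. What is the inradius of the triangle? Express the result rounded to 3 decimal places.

By the law of cosines, e² = f² + d² − 2·f·d·cos E = 86677, so e ≈ 294.41.
Area = ½·f·d·sin E ≈ 44232.
Semiperimeter s = (490.7+314.7+294.41)/2 = 549.9.
Inradius = area/s = 44232/549.9 ≈ 80.436.

80.436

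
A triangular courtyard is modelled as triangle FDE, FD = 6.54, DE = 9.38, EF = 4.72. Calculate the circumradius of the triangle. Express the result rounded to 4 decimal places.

R ≈ 5.0515

By the law of cosines, cos F = (EF² + FD² − DE²) / (2·EF·FD) ≈ -0.37148, so ∠F ≈ 111.81°.
Circumradius = DE/(2 sin F) ≈ 5.0515.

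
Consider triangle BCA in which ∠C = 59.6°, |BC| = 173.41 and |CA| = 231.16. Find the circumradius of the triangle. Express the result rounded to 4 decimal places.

By the law of cosines, |AB|² = |BC|² + |CA|² − 2·|BC|·|CA|·cos C = 42937, so |AB| ≈ 207.21.
Area = ½·|BC|·|CA|·sin C ≈ 17287.
Circumradius = |AB|/(2 sin C) ≈ 120.12.

R ≈ 120.1210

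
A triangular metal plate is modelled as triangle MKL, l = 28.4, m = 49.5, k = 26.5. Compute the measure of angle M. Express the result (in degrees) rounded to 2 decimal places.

By the law of cosines, cos M = (k² + l² − m²) / (2·k·l) ≈ -0.62546, so ∠M ≈ 128.72°.

∠M ≈ 128.72°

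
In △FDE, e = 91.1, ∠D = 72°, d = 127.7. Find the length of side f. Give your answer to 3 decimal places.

Law of sines: sin E = e·sin D/d ≈ 0.67847.
Since d ≥ e, only the acute value applies: ∠E ≈ 42.72°.
Then ∠F = 180° − ∠D − ∠E ≈ 65.28°.
Law of sines gives f = d·sin F/sin D ≈ 121.96.

121.963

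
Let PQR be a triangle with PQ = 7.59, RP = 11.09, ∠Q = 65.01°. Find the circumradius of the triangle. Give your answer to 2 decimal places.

6.12

Law of sines: sin R = PQ·sin Q/RP ≈ 0.62033.
Since RP ≥ PQ, only the acute value applies: ∠R ≈ 38.34°.
Then ∠P = 180° − ∠Q − ∠R ≈ 76.65°.
Law of sines gives QR = RP·sin P/sin Q ≈ 11.905.
Circumradius = RP/(2 sin Q) ≈ 6.1177.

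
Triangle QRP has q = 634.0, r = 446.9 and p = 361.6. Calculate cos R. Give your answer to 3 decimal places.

0.726

By the law of cosines, cos R = (p² + q² − r²) / (2·p·q) ≈ 0.72625, so ∠R ≈ 43.43°.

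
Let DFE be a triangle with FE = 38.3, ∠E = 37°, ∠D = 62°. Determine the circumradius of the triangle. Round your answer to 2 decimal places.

R ≈ 21.69

The third angle is ∠F = 180° − ∠E − ∠D = 81.00°.
Law of sines: ED = FE·sin F/sin D ≈ 42.843.
Law of sines: DF = FE·sin E/sin D ≈ 26.105.
Circumradius = FE/(2 sin D) ≈ 21.689.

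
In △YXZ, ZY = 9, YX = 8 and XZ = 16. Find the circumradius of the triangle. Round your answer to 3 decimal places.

By the law of cosines, cos Y = (ZY² + YX² − XZ²) / (2·ZY·YX) ≈ -0.77083, so ∠Y ≈ 140.43°.
Circumradius = XZ/(2 sin Y) ≈ 12.558.

12.558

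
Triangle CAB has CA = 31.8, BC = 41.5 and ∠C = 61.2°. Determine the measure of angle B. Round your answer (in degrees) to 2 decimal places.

By the law of cosines, AB² = BC² + CA² − 2·BC·CA·cos C = 1461.9, so AB ≈ 38.235.
Law of cosines again: cos B = (AB² + BC² − CA²)/(2·AB·BC) ≈ 0.68471, so ∠B ≈ 46.79°.

46.79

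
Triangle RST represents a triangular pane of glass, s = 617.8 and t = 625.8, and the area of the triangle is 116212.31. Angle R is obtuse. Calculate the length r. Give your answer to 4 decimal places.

From area = ½·s·t·sin R, we get sin R = 2·area/(s·t) ≈ 0.60117.
Taking the obtuse solution, ∠R ≈ 143.05°.
Law of cosines then gives r ≈ 1179.5.

1179.4968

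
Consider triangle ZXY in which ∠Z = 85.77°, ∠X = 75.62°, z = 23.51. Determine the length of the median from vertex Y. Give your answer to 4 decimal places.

The third angle is ∠Y = 180° − ∠Z − ∠X = 18.61°.
Law of sines: x = z·sin X/sin Z ≈ 22.836.
Law of sines: y = z·sin Y/sin Z ≈ 7.5231.
Median from Y: ½√(2·z² + 2·x² − y²) ≈ 22.868.

m_Y ≈ 22.8680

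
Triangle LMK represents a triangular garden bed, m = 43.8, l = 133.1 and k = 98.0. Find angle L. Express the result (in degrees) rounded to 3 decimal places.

136.171

By the law of cosines, cos L = (m² + k² − l²) / (2·m·k) ≈ -0.72141, so ∠L ≈ 136.17°.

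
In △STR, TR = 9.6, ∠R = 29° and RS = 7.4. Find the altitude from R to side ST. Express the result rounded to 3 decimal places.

By the law of cosines, ST² = TR² + RS² − 2·TR·RS·cos R = 22.654, so ST ≈ 4.7596.
Area = ½·TR·RS·sin R ≈ 17.22.
The altitude from R has length 2·area/ST ≈ 7.236.

h_R ≈ 7.236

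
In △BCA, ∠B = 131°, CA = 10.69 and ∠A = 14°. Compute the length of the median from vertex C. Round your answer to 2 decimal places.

The third angle is ∠C = 180° − ∠A − ∠B = 35.00°.
Law of sines: AB = CA·sin C/sin B ≈ 8.1244.
Law of sines: BC = CA·sin A/sin B ≈ 3.4267.
Median from C: ½√(2·BC² + 2·CA² − AB²) ≈ 6.8197.

6.82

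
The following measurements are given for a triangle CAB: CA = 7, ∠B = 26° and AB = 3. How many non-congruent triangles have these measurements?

1

AB·sin B = 3·sin(26°) ≈ 1.315.
Since CA ≥ AB, exactly one triangle exists.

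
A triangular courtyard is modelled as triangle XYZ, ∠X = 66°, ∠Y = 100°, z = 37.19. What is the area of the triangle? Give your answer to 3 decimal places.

2571.750

The third angle is ∠Z = 180° − ∠X − ∠Y = 14.00°.
Law of sines: x = z·sin X/sin Z ≈ 140.44.
Law of sines: y = z·sin Y/sin Z ≈ 151.39.
Area = ½·z·x·sin Y ≈ 2571.8.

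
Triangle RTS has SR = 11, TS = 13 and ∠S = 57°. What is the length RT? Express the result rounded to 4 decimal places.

11.5859

By the law of cosines, RT² = TS² + SR² − 2·TS·SR·cos S = 134.23, so RT ≈ 11.586.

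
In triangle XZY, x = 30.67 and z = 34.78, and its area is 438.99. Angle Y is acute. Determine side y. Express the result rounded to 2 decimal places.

30.64

From area = ½·x·z·sin Y, we get sin Y = 2·area/(x·z) ≈ 0.82308.
Taking the acute solution, ∠Y ≈ 55.39°.
Law of cosines then gives y ≈ 30.638.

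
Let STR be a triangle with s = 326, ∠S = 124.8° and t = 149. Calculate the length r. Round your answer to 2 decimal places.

Law of sines: sin T = t·sin S/s ≈ 0.37531.
Since s ≥ t, only the acute value applies: ∠T ≈ 22.04°.
Then ∠R = 180° − ∠S − ∠T ≈ 33.16°.
Law of sines gives r = s·sin R/sin S ≈ 217.13.

217.13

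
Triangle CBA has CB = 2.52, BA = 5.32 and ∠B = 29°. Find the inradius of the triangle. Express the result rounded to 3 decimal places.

0.581

By the law of cosines, AC² = CB² + BA² − 2·CB·BA·cos B = 11.202, so AC ≈ 3.3469.
Area = ½·CB·BA·sin B ≈ 3.2498.
Semiperimeter s = (5.32+3.3469+2.52)/2 = 5.5935.
Inradius = area/s = 3.2498/5.5935 ≈ 0.581.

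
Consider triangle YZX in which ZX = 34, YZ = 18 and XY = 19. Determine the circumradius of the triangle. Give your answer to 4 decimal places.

By the law of cosines, cos Y = (XY² + YZ² − ZX²) / (2·XY·YZ) ≈ -0.68860, so ∠Y ≈ 133.52°.
Circumradius = ZX/(2 sin Y) ≈ 23.444.

R ≈ 23.4436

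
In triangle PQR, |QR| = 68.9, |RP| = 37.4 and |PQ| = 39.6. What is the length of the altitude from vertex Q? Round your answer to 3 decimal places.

Semiperimeter s = (68.9 + 37.4 + 39.6)/2 = 72.95.
Heron's formula: area = √(72.95·4.05·35.55·33.35) ≈ 591.84.
The altitude from Q has length 2·area/|RP| ≈ 31.649.

31.649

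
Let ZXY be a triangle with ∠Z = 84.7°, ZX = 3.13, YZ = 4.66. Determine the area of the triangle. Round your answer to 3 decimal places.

Area = ½·YZ·ZX·sin Z ≈ 7.2617.

area ≈ 7.262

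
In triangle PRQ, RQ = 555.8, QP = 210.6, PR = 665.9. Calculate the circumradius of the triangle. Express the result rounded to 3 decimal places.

360.777

By the law of cosines, cos P = (QP² + PR² − RQ²) / (2·QP·PR) ≈ 0.63770, so ∠P ≈ 50.38°.
Circumradius = RQ/(2 sin P) ≈ 360.78.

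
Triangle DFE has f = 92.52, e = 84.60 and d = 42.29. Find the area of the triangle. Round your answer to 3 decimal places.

area ≈ 1786.267

Semiperimeter s = (42.29 + 92.52 + 84.6)/2 = 109.7.
Heron's formula: area = √(109.7·67.415·17.185·25.105) ≈ 1786.3.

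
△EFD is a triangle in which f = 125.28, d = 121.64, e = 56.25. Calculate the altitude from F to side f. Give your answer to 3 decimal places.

Semiperimeter s = (56.25 + 125.28 + 121.64)/2 = 151.59.
Heron's formula: area = √(151.59·95.335·26.305·29.945) ≈ 3373.9.
The altitude from F has length 2·area/f ≈ 53.862.

h_F ≈ 53.862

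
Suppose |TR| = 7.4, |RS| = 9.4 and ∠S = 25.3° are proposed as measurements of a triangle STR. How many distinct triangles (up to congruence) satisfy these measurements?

|RS|·sin S = 9.4·sin(25.3°) ≈ 4.017.
Since |RS| sin S < |TR| < |RS| (4.017 < 7.4 < 9.4), two triangles exist.

2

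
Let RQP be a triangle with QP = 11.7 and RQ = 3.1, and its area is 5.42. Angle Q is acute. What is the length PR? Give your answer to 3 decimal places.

8.791

From area = ½·RQ·QP·sin Q, we get sin Q = 2·area/(RQ·QP) ≈ 0.29887.
Taking the acute solution, ∠Q ≈ 0.304 rad.
Law of cosines then gives PR ≈ 8.7906.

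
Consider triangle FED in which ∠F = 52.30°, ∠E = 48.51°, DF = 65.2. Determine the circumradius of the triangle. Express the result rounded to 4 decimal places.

R ≈ 43.5206

The third angle is ∠D = 180° − ∠F − ∠E = 79.19°.
Law of sines: ED = DF·sin F/sin E ≈ 68.869.
Law of sines: FE = DF·sin D/sin E ≈ 85.497.
Circumradius = DF/(2 sin E) ≈ 43.521.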